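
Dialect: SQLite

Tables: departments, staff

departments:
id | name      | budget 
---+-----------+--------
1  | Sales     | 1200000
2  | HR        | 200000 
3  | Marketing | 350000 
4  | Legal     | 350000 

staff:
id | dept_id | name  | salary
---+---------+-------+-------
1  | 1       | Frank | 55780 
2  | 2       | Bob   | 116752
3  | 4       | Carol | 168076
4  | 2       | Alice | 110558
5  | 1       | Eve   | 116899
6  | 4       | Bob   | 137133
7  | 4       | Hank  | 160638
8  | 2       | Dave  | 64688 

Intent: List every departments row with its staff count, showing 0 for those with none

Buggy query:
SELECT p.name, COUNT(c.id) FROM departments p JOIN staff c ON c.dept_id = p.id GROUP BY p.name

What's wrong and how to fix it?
Bug: INNER JOIN drops departments rows that have no matching staff rows

Fix: Use LEFT JOIN so parents without children still appear (COUNT(c.id) gives 0)

Corrected query:
SELECT p.name, COUNT(c.id) FROM departments p LEFT JOIN staff c ON c.dept_id = p.id GROUP BY p.name

Result:
name      | COUNT(c.id)
----------+------------
HR        | 3          
Legal     | 3          
Marketing | 0          
Sales     | 2          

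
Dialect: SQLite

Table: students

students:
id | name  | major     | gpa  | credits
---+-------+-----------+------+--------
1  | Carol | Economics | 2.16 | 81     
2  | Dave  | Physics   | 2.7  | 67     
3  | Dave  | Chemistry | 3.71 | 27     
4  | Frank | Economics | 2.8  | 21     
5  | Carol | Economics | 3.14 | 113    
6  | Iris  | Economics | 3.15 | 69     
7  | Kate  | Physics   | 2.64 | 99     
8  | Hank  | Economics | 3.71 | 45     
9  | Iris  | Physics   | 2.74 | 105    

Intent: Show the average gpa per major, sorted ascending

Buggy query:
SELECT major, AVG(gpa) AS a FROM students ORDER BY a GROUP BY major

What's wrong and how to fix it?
Bug: GROUP BY must precede ORDER BY

Fix: Reorder: SELECT … FROM … GROUP BY … ORDER BY …

Corrected query:
SELECT major, AVG(gpa) AS a FROM students GROUP BY major ORDER BY a

Result:
major     | a       
----------+---------
Physics   | 2.693333
Economics | 2.992   
Chemistry | 3.71    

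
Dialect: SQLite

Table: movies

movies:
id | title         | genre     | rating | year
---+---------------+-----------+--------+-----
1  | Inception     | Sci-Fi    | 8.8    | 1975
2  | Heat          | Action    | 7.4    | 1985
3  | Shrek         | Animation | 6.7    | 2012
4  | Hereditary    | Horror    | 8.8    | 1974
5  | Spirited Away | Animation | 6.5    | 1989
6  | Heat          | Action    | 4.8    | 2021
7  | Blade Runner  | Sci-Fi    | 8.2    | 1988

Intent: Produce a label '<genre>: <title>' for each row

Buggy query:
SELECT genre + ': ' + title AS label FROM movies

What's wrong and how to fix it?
Bug: '+' is numeric addition; on text columns SQLite converts them to 0 instead of concatenating

Fix: Replace + with || to concatenate text

Corrected query:
SELECT genre || ': ' || title AS label FROM movies

Result:
label                   
------------------------
Sci-Fi: Inception       
Action: Heat            
Animation: Shrek        
Horror: Hereditary      
Animation: Spirited Away
Action: Heat            
Sci-Fi: Blade Runner    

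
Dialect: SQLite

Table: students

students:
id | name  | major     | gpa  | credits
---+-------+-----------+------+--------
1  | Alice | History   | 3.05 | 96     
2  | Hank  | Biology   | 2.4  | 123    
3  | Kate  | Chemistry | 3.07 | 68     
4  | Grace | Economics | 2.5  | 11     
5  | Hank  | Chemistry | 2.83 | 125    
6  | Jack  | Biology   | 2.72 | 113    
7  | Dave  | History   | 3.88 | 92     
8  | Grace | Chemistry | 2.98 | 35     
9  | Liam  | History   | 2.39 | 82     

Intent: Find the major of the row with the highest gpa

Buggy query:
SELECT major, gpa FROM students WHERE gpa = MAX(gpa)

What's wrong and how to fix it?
Bug: WHERE is evaluated per row; an aggregate over the whole table isn't defined there

Fix: Wrap MAX in a scalar subquery so WHERE compares against a single value

Corrected query:
SELECT major, gpa FROM students WHERE gpa = (SELECT MAX(gpa) FROM students)

Result:
major   | gpa 
--------+-----
History | 3.88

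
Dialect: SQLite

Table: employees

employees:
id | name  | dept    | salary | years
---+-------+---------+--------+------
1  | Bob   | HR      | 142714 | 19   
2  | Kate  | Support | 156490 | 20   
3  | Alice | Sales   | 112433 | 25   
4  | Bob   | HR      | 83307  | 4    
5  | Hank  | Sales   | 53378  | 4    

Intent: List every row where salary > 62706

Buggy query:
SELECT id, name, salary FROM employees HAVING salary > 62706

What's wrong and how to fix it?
Bug: This is a non-aggregate query (no GROUP BY, no aggregates), so in SQLite the HAVING clause is invalid here; a row-level condition belongs in WHERE

Fix: Replace HAVING with WHERE since the condition applies to individual rows

Corrected query:
SELECT id, name, salary FROM employees WHERE salary > 62706

Result:
id | name  | salary
---+-------+-------
1  | Bob   | 142714
2  | Kate  | 156490
3  | Alice | 112433
4  | Bob   | 83307 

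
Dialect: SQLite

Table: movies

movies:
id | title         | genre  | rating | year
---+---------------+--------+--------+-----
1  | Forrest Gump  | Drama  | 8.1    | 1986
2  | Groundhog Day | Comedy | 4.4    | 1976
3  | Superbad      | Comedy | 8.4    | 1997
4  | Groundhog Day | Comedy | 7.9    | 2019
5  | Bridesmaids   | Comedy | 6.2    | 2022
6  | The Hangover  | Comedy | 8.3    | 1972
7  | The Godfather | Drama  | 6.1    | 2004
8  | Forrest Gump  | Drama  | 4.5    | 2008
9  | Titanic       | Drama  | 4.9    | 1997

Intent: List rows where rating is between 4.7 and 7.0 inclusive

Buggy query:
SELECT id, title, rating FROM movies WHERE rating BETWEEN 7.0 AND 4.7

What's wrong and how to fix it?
Bug: The bounds are reversed; BETWEEN a AND b requires a <= b to match anything

Fix: Write BETWEEN 4.7 AND 7.0

Corrected query:
SELECT id, title, rating FROM movies WHERE rating BETWEEN 4.7 AND 7.0

Result:
id | title         | rating
---+---------------+-------
5  | Bridesmaids   | 6.2   
7  | The Godfather | 6.1   
9  | Titanic       | 4.9   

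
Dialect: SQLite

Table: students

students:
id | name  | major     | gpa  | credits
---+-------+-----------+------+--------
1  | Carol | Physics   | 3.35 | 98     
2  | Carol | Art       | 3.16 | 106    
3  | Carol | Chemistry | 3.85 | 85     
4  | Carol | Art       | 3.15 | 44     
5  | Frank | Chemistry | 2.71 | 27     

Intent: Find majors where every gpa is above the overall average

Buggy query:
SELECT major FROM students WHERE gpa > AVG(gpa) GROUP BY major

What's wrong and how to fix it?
Bug: WHERE evaluates per row before aggregation, so AVG() is unavailable

Fix: Compute the overall average in a scalar subquery and compare each group's MIN against it in HAVING

Corrected query:
SELECT major FROM students GROUP BY major HAVING MIN(gpa) > (SELECT AVG(gpa) FROM students)

Result:
major  
-------
Physics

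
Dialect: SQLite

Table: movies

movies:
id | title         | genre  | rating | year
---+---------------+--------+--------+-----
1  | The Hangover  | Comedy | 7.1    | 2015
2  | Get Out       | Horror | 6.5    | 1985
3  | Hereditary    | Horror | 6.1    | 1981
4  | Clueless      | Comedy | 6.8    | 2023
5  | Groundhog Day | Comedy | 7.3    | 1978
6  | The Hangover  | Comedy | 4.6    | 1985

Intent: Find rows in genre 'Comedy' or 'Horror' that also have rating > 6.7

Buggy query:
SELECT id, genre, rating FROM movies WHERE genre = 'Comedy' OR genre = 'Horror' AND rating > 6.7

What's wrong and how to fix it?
Bug: Without parentheses, AND is evaluated before OR, so the rating filter only applies to the 'Horror' branch

Fix: Group the OR with parentheses (or use IN), then AND the threshold

Corrected query:
SELECT id, genre, rating FROM movies WHERE (genre = 'Comedy' OR genre = 'Horror') AND rating > 6.7

Result:
id | genre  | rating
---+--------+-------
1  | Comedy | 7.1   
4  | Comedy | 6.8   
5  | Comedy | 7.3   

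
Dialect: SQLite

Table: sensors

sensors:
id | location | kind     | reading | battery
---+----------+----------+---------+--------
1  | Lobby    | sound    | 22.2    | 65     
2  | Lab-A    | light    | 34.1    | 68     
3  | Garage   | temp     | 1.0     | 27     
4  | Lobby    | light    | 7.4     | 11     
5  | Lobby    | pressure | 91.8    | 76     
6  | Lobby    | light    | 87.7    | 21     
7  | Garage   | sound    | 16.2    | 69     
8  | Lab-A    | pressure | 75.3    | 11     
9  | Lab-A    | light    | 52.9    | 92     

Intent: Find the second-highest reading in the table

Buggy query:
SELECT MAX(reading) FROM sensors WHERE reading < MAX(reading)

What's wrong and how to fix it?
Bug: The inner MAX is an aggregate inside WHERE, which is not allowed

Fix: Compute the overall MAX in a subquery, then take MAX of rows below it

Corrected query:
SELECT MAX(reading) FROM sensors WHERE reading < (SELECT MAX(reading) FROM sensors)

Result:
MAX(reading)
------------
87.7        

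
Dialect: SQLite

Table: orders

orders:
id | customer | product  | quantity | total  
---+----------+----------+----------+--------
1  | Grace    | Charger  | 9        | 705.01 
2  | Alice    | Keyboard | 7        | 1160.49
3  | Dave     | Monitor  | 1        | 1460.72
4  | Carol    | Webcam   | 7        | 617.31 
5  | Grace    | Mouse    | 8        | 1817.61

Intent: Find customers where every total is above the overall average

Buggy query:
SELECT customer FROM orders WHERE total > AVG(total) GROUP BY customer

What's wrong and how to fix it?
Bug: AVG() is an aggregate; it can't sit directly in WHERE

Fix: Compute the overall average in a scalar subquery and compare each group's MIN against it in HAVING

Corrected query:
SELECT customer FROM orders GROUP BY customer HAVING MIN(total) > (SELECT AVG(total) FROM orders)

Result:
customer
--------
Alice   
Dave    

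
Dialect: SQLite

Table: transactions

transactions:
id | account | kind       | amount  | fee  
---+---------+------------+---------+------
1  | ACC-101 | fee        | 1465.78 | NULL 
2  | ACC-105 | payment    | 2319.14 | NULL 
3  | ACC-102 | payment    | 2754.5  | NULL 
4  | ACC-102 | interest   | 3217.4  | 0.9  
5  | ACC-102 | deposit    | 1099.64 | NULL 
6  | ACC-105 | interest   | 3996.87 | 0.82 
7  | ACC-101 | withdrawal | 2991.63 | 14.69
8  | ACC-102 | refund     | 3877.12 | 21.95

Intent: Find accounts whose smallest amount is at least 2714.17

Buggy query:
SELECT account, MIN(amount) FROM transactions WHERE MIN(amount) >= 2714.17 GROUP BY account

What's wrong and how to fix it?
Bug: Aggregates like MIN are computed per group after WHERE runs

Fix: Use HAVING for the per-group MIN condition

Corrected query:
SELECT account, MIN(amount) FROM transactions GROUP BY account HAVING MIN(amount) >= 2714.17

Result:
(no rows)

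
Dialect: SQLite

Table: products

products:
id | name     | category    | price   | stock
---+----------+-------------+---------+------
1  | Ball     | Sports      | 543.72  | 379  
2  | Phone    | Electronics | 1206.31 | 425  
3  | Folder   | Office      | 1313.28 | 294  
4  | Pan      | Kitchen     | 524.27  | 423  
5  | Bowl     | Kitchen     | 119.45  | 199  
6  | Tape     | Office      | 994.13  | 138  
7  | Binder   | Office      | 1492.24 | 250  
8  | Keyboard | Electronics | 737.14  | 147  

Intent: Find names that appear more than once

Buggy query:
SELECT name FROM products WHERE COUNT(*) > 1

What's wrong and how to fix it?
Bug: WHERE can't reference COUNT(*); aggregates are computed after WHERE

Fix: Group first, then use HAVING for the count condition

Corrected query:
SELECT name FROM products GROUP BY name HAVING COUNT(*) > 1

Result:
(no rows)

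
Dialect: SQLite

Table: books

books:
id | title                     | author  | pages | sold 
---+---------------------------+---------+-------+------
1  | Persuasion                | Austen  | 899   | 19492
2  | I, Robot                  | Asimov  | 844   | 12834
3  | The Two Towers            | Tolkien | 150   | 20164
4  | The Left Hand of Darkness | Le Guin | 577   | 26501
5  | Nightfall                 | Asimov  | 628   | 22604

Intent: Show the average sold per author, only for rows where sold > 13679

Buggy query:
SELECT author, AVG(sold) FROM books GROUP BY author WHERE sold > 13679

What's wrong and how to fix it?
Bug: WHERE cannot follow GROUP BY

Fix: Move the WHERE clause before GROUP BY

Corrected query:
SELECT author, AVG(sold) FROM books WHERE sold > 13679 GROUP BY author

Result:
author  | AVG(sold)
--------+----------
Asimov  | 22604    
Austen  | 19492    
Le Guin | 26501    
Tolkien | 20164    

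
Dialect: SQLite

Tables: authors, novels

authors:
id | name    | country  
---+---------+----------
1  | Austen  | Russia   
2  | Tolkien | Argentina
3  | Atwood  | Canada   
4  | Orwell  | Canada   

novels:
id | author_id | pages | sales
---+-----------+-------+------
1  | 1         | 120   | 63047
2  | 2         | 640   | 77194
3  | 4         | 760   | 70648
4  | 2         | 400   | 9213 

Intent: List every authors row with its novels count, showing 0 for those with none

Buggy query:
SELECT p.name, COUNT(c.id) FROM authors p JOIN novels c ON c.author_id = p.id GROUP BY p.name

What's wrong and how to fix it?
Bug: An inner join excludes parents with zero children

Fix: Use LEFT JOIN so parents without children still appear (COUNT(c.id) gives 0)

Corrected query:
SELECT p.name, COUNT(c.id) FROM authors p LEFT JOIN novels c ON c.author_id = p.id GROUP BY p.name

Result:
name    | COUNT(c.id)
--------+------------
Atwood  | 0          
Austen  | 1          
Orwell  | 1          
Tolkien | 2          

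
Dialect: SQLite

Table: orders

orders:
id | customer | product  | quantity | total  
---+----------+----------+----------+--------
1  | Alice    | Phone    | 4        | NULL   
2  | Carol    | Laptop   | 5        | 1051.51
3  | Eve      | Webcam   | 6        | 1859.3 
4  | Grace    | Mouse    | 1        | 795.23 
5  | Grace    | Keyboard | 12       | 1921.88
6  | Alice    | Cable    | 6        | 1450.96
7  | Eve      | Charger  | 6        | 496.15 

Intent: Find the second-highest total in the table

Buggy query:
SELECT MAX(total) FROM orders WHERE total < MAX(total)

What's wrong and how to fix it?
Bug: MAX(total) on the right of the comparison is an aggregate-in-WHERE error

Fix: Put the inner MAX in a scalar subquery

Corrected query:
SELECT MAX(total) FROM orders WHERE total < (SELECT MAX(total) FROM orders)

Result:
MAX(total)
----------
1859.3    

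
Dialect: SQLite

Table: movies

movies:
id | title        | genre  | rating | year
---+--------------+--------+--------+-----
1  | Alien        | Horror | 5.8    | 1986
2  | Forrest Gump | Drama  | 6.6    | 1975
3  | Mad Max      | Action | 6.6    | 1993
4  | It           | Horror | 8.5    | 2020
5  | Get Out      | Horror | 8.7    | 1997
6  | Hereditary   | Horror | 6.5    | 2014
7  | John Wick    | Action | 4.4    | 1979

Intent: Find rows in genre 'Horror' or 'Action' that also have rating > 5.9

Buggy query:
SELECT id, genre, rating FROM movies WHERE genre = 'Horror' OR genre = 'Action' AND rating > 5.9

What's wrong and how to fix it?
Bug: Without parentheses, AND is evaluated before OR, so the rating filter only applies to the 'Action' branch

Fix: Group the OR with parentheses (or use IN), then AND the threshold

Corrected query:
SELECT id, genre, rating FROM movies WHERE (genre = 'Horror' OR genre = 'Action') AND rating > 5.9

Result:
id | genre  | rating
---+--------+-------
3  | Action | 6.6   
4  | Horror | 8.5   
5  | Horror | 8.7   
6  | Horror | 6.5   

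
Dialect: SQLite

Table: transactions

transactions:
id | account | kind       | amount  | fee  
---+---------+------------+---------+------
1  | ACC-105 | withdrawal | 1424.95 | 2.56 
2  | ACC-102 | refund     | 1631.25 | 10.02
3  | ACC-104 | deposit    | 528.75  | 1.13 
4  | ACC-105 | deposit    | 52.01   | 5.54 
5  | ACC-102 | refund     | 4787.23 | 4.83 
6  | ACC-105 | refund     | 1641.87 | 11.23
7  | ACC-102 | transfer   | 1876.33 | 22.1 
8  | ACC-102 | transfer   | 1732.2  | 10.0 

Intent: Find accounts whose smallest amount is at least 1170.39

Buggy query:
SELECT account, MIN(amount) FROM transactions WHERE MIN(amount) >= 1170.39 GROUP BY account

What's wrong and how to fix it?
Bug: MIN() in WHERE is a misuse of aggregate

Fix: Replace WHERE with HAVING after the GROUP BY

Corrected query:
SELECT account, MIN(amount) FROM transactions GROUP BY account HAVING MIN(amount) >= 1170.39

Result:
account | MIN(amount)
--------+------------
ACC-102 | 1631.25    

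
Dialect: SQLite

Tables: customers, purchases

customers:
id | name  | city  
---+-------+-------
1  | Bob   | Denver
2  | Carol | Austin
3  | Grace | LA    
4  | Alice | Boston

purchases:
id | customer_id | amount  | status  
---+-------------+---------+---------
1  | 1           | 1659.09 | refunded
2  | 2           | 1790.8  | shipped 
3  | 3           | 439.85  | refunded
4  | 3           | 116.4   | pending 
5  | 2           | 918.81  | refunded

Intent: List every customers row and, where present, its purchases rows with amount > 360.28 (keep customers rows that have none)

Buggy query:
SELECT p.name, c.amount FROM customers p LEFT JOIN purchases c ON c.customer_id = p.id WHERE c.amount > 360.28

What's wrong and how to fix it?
Bug: Filtering c.amount in WHERE discards the NULL rows produced by LEFT JOIN, turning it into an inner join

Fix: Move the right-table condition into the ON clause so unmatched parents are kept

Corrected query:
SELECT p.name, c.amount FROM customers p LEFT JOIN purchases c ON c.customer_id = p.id AND c.amount > 360.28

Result:
name  | amount 
------+--------
Bob   | 1659.09
Carol | 918.81 
Carol | 1790.8 
Grace | 439.85 
Alice | NULL   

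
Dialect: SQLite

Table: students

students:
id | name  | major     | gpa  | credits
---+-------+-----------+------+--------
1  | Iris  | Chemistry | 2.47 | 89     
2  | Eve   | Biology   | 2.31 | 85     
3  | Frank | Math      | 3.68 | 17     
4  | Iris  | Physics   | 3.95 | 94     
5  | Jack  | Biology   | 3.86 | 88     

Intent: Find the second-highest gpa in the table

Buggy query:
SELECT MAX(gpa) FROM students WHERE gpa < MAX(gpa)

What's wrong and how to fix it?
Bug: The inner MAX is an aggregate inside WHERE, which is not allowed

Fix: Compute the overall MAX in a subquery, then take MAX of rows below it

Corrected query:
SELECT MAX(gpa) FROM students WHERE gpa < (SELECT MAX(gpa) FROM students)

Result:
MAX(gpa)
--------
3.86    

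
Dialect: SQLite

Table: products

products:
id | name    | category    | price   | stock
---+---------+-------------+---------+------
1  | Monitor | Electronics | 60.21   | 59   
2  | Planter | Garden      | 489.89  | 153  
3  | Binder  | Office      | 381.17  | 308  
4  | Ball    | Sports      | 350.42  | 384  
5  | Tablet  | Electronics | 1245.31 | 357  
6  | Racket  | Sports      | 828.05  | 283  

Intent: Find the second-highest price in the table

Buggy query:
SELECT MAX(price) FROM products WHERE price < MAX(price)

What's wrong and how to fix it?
Bug: MAX(price) on the right of the comparison is an aggregate-in-WHERE error

Fix: Compute the overall MAX in a subquery, then take MAX of rows below it

Corrected query:
SELECT MAX(price) FROM products WHERE price < (SELECT MAX(price) FROM products)

Result:
MAX(price)
----------
828.05    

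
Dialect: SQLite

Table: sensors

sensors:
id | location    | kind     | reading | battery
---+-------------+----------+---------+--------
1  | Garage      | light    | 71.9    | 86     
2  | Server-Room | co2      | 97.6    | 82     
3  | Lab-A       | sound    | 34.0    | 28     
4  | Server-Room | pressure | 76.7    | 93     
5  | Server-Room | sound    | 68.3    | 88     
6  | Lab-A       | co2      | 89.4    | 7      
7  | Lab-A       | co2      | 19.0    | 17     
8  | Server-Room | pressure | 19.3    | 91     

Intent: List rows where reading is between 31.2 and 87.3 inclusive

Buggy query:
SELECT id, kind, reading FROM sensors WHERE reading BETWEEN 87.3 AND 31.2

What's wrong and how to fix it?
Bug: BETWEEN expects the lower bound first; with 87.3 AND 31.2 the range is empty

Fix: Write BETWEEN 31.2 AND 87.3

Corrected query:
SELECT id, kind, reading FROM sensors WHERE reading BETWEEN 31.2 AND 87.3

Result:
id | kind     | reading
---+----------+--------
1  | light    | 71.9   
3  | sound    | 34     
4  | pressure | 76.7   
5  | sound    | 68.3   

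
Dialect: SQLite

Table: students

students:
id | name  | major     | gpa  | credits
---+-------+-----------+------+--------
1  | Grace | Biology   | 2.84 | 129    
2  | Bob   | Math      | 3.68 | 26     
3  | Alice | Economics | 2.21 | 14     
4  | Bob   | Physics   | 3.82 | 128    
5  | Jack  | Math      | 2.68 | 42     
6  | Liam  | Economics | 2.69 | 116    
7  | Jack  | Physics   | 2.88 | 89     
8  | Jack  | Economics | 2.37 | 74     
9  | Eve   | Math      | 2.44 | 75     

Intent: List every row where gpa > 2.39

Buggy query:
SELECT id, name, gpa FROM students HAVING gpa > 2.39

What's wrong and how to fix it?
Bug: HAVING filters the output of aggregation, but this query has no GROUP BY and no aggregate functions, so SQLite rejects it (HAVING clause on a non-aggregate query); the condition here is per row

Fix: Use WHERE for row-level filtering

Corrected query:
SELECT id, name, gpa FROM students WHERE gpa > 2.39

Result:
id | name  | gpa 
---+-------+-----
1  | Grace | 2.84
2  | Bob   | 3.68
4  | Bob   | 3.82
5  | Jack  | 2.68
6  | Liam  | 2.69
7  | Jack  | 2.88
9  | Eve   | 2.44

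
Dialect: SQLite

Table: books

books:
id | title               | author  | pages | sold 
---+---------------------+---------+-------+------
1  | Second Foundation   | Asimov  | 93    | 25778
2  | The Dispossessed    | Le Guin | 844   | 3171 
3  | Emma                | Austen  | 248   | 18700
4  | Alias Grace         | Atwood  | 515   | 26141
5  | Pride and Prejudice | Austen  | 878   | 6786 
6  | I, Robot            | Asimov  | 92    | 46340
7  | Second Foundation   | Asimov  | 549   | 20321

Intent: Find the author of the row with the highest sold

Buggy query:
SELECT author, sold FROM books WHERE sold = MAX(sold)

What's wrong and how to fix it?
Bug: WHERE is evaluated per row; an aggregate over the whole table isn't defined there

Fix: Use a subquery: WHERE sold = (SELECT MAX(sold) FROM books)

Corrected query:
SELECT author, sold FROM books WHERE sold = (SELECT MAX(sold) FROM books)

Result:
author | sold 
-------+------
Asimov | 46340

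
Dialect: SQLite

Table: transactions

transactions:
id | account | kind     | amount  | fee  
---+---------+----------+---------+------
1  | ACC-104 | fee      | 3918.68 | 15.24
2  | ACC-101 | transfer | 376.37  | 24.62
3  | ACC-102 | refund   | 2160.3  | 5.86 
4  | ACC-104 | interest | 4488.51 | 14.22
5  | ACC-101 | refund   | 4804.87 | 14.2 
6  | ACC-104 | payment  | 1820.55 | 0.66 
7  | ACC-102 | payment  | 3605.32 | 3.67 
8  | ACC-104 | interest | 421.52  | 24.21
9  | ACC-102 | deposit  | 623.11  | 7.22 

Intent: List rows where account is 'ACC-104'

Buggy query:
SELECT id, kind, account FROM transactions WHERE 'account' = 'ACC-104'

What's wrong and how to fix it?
Bug: 'account' in single quotes is a string literal, not the column; the comparison is literal-vs-literal and never true

Fix: Remove the quotes around the column name (or use double quotes for an identifier)

Corrected query:
SELECT id, kind, account FROM transactions WHERE account = 'ACC-104'

Result:
id | kind     | account
---+----------+--------
1  | fee      | ACC-104
4  | interest | ACC-104
6  | payment  | ACC-104
8  | interest | ACC-104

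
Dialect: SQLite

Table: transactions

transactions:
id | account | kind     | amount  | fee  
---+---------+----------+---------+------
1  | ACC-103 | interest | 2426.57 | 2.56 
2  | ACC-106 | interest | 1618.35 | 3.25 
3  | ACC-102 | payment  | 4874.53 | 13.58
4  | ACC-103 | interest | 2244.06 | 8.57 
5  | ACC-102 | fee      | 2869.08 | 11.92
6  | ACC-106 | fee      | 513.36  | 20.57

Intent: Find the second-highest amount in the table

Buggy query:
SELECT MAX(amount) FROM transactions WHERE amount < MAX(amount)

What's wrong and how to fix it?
Bug: MAX(amount) on the right of the comparison is an aggregate-in-WHERE error

Fix: Compute the overall MAX in a subquery, then take MAX of rows below it

Corrected query:
SELECT MAX(amount) FROM transactions WHERE amount < (SELECT MAX(amount) FROM transactions)

Result:
MAX(amount)
-----------
2869.08    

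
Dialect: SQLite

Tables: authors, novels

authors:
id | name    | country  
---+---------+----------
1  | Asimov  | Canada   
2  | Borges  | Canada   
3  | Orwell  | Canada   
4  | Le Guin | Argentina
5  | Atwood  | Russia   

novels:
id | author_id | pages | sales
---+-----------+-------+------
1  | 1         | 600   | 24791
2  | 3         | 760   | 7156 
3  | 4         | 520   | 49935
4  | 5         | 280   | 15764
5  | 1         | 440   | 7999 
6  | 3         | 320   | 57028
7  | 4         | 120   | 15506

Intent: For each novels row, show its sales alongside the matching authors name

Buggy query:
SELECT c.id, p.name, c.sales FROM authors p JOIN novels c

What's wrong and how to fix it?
Bug: JOIN with no ON clause produces a cartesian product; every novels row pairs with every authors row

Fix: Add ON c.author_id = p.id to the JOIN

Corrected query:
SELECT c.id, p.name, c.sales FROM authors p JOIN novels c ON c.author_id = p.id

Result:
id | name    | sales
---+---------+------
1  | Asimov  | 24791
2  | Orwell  | 7156 
3  | Le Guin | 49935
4  | Atwood  | 15764
5  | Asimov  | 7999 
6  | Orwell  | 57028
7  | Le Guin | 15506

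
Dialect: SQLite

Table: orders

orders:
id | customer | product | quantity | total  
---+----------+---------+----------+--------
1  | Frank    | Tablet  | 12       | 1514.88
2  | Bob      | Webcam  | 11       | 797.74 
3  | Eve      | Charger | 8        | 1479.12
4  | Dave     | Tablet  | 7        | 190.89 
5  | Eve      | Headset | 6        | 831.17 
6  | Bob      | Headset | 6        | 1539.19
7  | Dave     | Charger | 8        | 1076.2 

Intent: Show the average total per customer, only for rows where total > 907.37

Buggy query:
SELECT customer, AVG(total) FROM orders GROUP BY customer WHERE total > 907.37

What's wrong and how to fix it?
Bug: WHERE cannot follow GROUP BY

Fix: Place WHERE between FROM and GROUP BY

Corrected query:
SELECT customer, AVG(total) FROM orders WHERE total > 907.37 GROUP BY customer

Result:
customer | AVG(total)
---------+-----------
Bob      | 1539.19   
Dave     | 1076.2    
Eve      | 1479.12   
Frank    | 1514.88   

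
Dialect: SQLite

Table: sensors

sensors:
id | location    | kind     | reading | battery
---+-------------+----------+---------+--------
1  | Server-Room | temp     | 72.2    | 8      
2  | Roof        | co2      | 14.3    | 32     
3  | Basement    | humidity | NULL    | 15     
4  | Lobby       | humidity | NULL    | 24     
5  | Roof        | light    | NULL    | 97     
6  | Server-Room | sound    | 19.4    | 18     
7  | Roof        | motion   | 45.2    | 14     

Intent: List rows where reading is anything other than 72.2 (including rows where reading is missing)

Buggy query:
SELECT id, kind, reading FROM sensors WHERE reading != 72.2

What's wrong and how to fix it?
Bug: 'reading != 72.2' is unknown when reading is NULL, so NULL rows are silently excluded

Fix: Add an explicit OR reading IS NULL to include the missing-value rows

Corrected query:
SELECT id, kind, reading FROM sensors WHERE reading != 72.2 OR reading IS NULL

Result:
id | kind     | reading
---+----------+--------
2  | co2      | 14.3   
3  | humidity | NULL   
4  | humidity | NULL   
5  | light    | NULL   
6  | sound    | 19.4   
7  | motion   | 45.2   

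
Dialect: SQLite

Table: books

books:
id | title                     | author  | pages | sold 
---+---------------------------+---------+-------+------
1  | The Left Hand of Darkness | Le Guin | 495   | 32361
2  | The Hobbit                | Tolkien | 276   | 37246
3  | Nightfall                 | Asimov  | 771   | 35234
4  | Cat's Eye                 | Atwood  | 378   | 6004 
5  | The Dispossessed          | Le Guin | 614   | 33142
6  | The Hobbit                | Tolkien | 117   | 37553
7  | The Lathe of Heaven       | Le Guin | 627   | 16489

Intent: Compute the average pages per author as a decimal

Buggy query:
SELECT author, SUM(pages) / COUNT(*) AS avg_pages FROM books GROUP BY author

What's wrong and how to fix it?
Bug: SUM(pages) and COUNT(*) are both integers; the division truncates the fractional part

Fix: Cast one side to REAL so the division keeps the fractional part

Corrected query:
SELECT author, SUM(pages) * 1.0 / COUNT(*) AS avg_pages FROM books GROUP BY author

Result:
author  | avg_pages 
--------+-----------
Asimov  | 771       
Atwood  | 378       
Le Guin | 578.666667
Tolkien | 196.5     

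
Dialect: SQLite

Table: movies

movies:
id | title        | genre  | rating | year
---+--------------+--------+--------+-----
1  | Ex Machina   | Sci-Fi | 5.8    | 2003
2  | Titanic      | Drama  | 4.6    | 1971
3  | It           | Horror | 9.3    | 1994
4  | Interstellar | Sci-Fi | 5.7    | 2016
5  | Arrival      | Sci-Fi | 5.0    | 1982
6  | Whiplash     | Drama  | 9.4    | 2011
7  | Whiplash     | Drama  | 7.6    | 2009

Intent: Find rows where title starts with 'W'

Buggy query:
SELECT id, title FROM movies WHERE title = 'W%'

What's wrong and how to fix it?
Bug: Wildcards only work with LIKE; '=' treats '%' as a literal character

Fix: Use LIKE for wildcard pattern matching

Corrected query:
SELECT id, title FROM movies WHERE title LIKE 'W%'

Result:
id | title   
---+---------
6  | Whiplash
7  | Whiplash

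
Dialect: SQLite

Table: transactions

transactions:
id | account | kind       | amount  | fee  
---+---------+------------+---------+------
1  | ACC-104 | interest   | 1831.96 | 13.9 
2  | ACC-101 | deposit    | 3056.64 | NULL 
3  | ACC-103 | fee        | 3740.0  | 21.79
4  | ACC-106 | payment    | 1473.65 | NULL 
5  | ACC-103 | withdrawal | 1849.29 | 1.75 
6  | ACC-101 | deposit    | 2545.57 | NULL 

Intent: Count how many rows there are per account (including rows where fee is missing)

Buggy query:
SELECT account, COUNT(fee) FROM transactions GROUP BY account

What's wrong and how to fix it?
Bug: COUNT(column) counts non-NULL values only; rows with NULL fee aren't counted

Fix: Use COUNT(*) to count all rows regardless of NULL

Corrected query:
SELECT account, COUNT(*) FROM transactions GROUP BY account

Result:
account | COUNT(*)
--------+---------
ACC-101 | 2       
ACC-103 | 2       
ACC-104 | 1       
ACC-106 | 1       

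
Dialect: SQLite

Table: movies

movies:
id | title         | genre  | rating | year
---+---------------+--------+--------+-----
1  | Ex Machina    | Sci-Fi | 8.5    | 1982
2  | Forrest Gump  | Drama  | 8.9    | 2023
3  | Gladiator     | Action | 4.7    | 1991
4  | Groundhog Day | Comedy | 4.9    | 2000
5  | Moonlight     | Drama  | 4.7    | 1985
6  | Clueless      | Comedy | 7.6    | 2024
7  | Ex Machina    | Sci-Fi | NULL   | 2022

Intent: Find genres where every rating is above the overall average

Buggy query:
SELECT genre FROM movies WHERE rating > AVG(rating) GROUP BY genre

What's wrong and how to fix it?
Bug: WHERE evaluates per row before aggregation, so AVG() is unavailable

Fix: Compute the overall average in a scalar subquery and compare each group's MIN against it in HAVING

Corrected query:
SELECT genre FROM movies GROUP BY genre HAVING MIN(rating) > (SELECT AVG(rating) FROM movies)

Result:
genre 
------
Sci-Fi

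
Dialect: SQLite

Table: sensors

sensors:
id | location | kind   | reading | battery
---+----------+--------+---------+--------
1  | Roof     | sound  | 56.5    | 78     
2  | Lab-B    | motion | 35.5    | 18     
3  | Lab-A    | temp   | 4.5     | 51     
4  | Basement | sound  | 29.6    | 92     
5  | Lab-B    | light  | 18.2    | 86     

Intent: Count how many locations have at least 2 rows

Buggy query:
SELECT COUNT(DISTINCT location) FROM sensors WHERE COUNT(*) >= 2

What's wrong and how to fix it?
Bug: COUNT(*) cannot appear in WHERE; the per-group count doesn't exist yet

Fix: Use a subquery that GROUPs and filters with HAVING, then count its rows

Corrected query:
SELECT COUNT(*) FROM (SELECT location FROM sensors GROUP BY location HAVING COUNT(*) >= 2)

Result:
COUNT(*)
--------
1       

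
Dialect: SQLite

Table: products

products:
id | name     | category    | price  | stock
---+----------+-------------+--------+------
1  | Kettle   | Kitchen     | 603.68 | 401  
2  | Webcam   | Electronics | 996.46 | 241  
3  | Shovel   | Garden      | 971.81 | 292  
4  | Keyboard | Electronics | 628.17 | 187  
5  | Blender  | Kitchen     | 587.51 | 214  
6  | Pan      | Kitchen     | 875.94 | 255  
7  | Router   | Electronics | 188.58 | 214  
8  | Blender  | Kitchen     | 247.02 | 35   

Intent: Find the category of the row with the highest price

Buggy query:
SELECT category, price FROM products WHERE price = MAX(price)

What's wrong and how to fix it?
Bug: MAX(price) is an aggregate and cannot be used directly in WHERE

Fix: Use a subquery: WHERE price = (SELECT MAX(price) FROM products)

Corrected query:
SELECT category, price FROM products WHERE price = (SELECT MAX(price) FROM products)

Result:
category    | price 
------------+-------
Electronics | 996.46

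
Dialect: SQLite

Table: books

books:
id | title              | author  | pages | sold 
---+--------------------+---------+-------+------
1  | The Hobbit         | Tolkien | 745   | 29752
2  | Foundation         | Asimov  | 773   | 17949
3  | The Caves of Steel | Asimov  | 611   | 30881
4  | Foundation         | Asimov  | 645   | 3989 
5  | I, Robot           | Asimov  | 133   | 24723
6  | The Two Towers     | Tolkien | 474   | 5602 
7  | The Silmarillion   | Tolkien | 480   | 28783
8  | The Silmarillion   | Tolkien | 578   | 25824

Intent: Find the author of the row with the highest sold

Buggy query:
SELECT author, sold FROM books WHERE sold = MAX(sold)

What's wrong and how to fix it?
Bug: WHERE is evaluated per row; an aggregate over the whole table isn't defined there

Fix: Use a subquery: WHERE sold = (SELECT MAX(sold) FROM books)

Corrected query:
SELECT author, sold FROM books WHERE sold = (SELECT MAX(sold) FROM books)

Result:
author | sold 
-------+------
Asimov | 30881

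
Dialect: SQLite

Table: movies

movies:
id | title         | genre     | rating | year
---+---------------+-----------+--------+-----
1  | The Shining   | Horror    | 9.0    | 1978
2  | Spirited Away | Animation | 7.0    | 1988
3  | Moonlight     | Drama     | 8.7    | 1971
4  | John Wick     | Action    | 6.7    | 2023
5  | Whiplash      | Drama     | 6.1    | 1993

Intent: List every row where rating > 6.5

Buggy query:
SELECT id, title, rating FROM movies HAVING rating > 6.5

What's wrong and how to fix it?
Bug: HAVING filters the output of aggregation, but this query has no GROUP BY and no aggregate functions, so SQLite rejects it (HAVING clause on a non-aggregate query); the condition here is per row

Fix: Use WHERE for row-level filtering

Corrected query:
SELECT id, title, rating FROM movies WHERE rating > 6.5

Result:
id | title         | rating
---+---------------+-------
1  | The Shining   | 9     
2  | Spirited Away | 7     
3  | Moonlight     | 8.7   
4  | John Wick     | 6.7   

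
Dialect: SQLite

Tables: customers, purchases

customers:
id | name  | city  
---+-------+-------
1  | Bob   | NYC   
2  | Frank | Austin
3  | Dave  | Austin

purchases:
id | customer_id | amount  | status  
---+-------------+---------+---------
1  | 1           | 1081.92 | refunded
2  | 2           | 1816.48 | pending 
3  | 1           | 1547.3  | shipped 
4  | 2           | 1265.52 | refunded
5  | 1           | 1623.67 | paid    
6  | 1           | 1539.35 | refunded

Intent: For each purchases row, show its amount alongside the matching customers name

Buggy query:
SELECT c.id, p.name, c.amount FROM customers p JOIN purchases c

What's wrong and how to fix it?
Bug: JOIN with no ON clause produces a cartesian product; every purchases row pairs with every customers row

Fix: Specify the join condition linking the foreign key to the parent id

Corrected query:
SELECT c.id, p.name, c.amount FROM customers p JOIN purchases c ON c.customer_id = p.id

Result:
id | name  | amount 
---+-------+--------
1  | Bob   | 1081.92
2  | Frank | 1816.48
3  | Bob   | 1547.3 
4  | Frank | 1265.52
5  | Bob   | 1623.67
6  | Bob   | 1539.35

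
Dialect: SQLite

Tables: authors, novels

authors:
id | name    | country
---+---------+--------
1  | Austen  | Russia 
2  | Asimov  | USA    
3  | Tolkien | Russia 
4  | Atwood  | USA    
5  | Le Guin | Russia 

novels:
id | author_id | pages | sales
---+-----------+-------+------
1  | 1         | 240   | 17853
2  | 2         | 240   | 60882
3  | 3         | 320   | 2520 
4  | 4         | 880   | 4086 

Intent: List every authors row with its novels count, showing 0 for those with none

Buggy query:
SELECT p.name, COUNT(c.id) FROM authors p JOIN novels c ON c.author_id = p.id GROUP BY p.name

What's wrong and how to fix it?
Bug: An inner join excludes parents with zero children

Fix: Use LEFT JOIN so parents without children still appear (COUNT(c.id) gives 0)

Corrected query:
SELECT p.name, COUNT(c.id) FROM authors p LEFT JOIN novels c ON c.author_id = p.id GROUP BY p.name

Result:
name    | COUNT(c.id)
--------+------------
Asimov  | 1          
Atwood  | 1          
Austen  | 1          
Le Guin | 0          
Tolkien | 1          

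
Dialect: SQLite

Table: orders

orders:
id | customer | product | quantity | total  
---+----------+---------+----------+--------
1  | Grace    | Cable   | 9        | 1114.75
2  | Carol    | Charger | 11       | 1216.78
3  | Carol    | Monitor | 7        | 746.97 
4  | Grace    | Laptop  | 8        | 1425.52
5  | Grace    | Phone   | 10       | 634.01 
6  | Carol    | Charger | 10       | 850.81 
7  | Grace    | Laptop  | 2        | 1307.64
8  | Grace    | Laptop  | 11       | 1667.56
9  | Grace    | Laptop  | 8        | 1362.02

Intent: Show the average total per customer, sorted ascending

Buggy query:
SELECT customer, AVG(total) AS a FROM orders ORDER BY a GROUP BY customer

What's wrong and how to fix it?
Bug: ORDER BY appears before GROUP BY; SQL clause order requires GROUP BY first

Fix: Reorder: SELECT … FROM … GROUP BY … ORDER BY …

Corrected query:
SELECT customer, AVG(total) AS a FROM orders GROUP BY customer ORDER BY a

Result:
customer | a          
---------+------------
Carol    | 938.186667 
Grace    | 1251.916667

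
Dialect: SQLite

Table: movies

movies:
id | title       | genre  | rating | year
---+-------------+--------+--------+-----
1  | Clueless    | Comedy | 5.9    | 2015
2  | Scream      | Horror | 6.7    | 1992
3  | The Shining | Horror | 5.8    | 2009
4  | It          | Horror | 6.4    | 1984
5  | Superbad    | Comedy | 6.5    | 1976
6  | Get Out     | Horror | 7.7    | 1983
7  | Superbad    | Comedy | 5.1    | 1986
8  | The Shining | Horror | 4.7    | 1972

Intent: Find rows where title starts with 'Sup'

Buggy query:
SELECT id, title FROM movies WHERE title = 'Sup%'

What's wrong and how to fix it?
Bug: Wildcards only work with LIKE; '=' treats '%' as a literal character

Fix: Use LIKE for wildcard pattern matching

Corrected query:
SELECT id, title FROM movies WHERE title LIKE 'Sup%'

Result:
id | title   
---+---------
5  | Superbad
7  | Superbad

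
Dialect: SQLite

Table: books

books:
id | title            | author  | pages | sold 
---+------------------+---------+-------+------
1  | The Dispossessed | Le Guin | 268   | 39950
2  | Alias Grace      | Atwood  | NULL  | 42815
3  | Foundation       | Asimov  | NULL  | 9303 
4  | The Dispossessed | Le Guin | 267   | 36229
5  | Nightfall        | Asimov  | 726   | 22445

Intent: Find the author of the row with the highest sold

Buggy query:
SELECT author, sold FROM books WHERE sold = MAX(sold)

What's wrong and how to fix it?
Bug: WHERE is evaluated per row; an aggregate over the whole table isn't defined there

Fix: Use a subquery: WHERE sold = (SELECT MAX(sold) FROM books)

Corrected query:
SELECT author, sold FROM books WHERE sold = (SELECT MAX(sold) FROM books)

Result:
author | sold 
-------+------
Atwood | 42815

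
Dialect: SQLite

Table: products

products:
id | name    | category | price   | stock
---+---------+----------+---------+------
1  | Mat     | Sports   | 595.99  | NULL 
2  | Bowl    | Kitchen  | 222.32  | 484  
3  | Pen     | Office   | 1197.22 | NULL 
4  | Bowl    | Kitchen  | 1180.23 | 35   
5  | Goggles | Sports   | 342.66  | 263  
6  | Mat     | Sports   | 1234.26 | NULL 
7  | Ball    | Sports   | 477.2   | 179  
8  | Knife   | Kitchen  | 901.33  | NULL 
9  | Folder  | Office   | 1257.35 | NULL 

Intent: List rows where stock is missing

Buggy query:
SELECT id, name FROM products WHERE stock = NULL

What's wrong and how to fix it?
Bug: Comparing to NULL with '=' never matches; NULL = NULL is unknown, not true

Fix: Replace '= NULL' with 'IS NULL'

Corrected query:
SELECT id, name FROM products WHERE stock IS NULL

Result:
id | name  
---+-------
1  | Mat   
3  | Pen   
6  | Mat   
8  | Knife 
9  | Folder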